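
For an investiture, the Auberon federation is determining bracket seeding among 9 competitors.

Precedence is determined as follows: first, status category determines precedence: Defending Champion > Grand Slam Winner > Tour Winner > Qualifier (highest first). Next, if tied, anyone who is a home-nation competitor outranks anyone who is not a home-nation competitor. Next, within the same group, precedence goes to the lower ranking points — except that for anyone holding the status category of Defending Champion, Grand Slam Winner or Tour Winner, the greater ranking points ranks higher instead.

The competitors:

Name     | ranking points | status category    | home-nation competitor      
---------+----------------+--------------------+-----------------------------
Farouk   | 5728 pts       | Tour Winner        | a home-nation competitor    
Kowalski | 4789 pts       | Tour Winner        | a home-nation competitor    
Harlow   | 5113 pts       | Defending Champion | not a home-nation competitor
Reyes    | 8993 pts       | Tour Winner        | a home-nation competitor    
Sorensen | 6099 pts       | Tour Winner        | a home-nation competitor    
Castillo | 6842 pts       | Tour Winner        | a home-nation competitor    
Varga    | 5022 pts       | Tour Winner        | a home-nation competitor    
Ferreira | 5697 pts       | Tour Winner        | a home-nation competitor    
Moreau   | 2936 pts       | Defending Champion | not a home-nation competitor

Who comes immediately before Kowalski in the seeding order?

By status category: Harlow and Moreau (Defending Champion); then Reyes, Castillo, Sorensen, Farouk, Ferreira, Varga and Kowalski (Tour Winner).
Harlow and Moreau are each not a home-nation competitor, so the next rule applies.
Among Harlow and Moreau, by ranking points (higher first) (reversed rule for this group): Harlow (5113 pts) before Moreau (2936 pts).
Reyes, Castillo, Sorensen, Farouk, Ferreira, Varga and Kowalski are each a home-nation competitor, so the next rule applies.
Among Reyes, Castillo, Sorensen, Farouk, Ferreira, Varga and Kowalski, by ranking points (higher first) (reversed rule for this group): Reyes (8993 pts) before Castillo (6842 pts) before Sorensen (6099 pts) before Farouk (5728 pts) before Ferreira (5697 pts) before Varga (5022 pts) before Kowalski (4789 pts).
Order: Harlow, Moreau, Reyes, Castillo, Sorensen, Farouk, Ferreira, Varga, Kowalski.

Varga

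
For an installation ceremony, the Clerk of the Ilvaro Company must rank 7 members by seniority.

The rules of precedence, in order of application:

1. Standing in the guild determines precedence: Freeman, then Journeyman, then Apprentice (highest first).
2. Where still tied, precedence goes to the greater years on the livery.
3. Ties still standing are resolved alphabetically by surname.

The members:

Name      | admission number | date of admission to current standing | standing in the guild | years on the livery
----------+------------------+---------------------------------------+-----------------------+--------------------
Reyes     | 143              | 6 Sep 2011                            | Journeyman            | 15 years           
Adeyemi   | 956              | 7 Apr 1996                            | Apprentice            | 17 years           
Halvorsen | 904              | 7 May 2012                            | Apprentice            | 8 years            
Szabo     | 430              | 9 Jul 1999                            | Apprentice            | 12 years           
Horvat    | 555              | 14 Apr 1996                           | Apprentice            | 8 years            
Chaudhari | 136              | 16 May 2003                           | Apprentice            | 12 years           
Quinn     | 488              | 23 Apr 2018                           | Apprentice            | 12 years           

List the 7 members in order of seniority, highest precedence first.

By standing in the guild: Reyes (Journeyman); then Adeyemi, Chaudhari, Quinn, Szabo, Halvorsen and Horvat (Apprentice).
Among Adeyemi, Chaudhari, Quinn, Szabo, Halvorsen and Horvat, by years on the livery (higher first): Adeyemi (17 years) before Chaudhari, Quinn and Szabo (12 years) before Halvorsen and Horvat (8 years).
Among Chaudhari, Quinn and Szabo, alphabetically by surname: Chaudhari before Quinn before Szabo.
Among Halvorsen and Horvat, alphabetically by surname: Halvorsen before Horvat.
Full order: Reyes, Adeyemi, Chaudhari, Quinn, Szabo, Halvorsen, Horvat.

Reyes, Adeyemi, Chaudhari, Quinn, Szabo, Halvorsen, Horvat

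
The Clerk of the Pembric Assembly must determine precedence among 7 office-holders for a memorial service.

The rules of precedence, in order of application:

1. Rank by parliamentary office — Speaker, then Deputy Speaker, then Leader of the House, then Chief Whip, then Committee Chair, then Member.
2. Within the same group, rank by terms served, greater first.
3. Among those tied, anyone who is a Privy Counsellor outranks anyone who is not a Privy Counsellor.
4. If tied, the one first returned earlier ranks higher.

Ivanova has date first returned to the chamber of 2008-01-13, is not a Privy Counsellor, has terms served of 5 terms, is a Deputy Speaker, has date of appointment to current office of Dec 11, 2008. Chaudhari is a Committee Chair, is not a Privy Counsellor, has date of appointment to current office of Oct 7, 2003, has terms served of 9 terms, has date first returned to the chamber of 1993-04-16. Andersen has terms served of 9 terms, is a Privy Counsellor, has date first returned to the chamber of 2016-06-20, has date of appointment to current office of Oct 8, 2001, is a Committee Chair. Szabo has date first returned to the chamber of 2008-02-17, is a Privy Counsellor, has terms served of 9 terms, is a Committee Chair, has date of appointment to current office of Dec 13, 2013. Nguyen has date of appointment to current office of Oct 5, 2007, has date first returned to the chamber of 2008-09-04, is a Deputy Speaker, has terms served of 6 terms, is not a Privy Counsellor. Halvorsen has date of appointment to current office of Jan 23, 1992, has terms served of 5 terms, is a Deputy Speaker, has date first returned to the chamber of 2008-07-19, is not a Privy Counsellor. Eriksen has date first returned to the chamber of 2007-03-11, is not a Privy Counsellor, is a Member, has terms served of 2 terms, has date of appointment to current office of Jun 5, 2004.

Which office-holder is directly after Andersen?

By parliamentary office: Nguyen, Ivanova and Halvorsen (Deputy Speaker); then Szabo, Andersen and Chaudhari (Committee Chair); then Eriksen (Member).
Among Nguyen, Ivanova and Halvorsen, by terms served (higher first): Nguyen (6 terms) before Ivanova and Halvorsen (5 terms).
Ivanova and Halvorsen are each not a Privy Counsellor, so the next rule applies.
Among Ivanova and Halvorsen, by date first returned to the chamber (earlier first): Ivanova (2008-01-13) before Halvorsen (2008-07-19).
Szabo, Andersen and Chaudhari all have terms served 9 terms, so the next rule applies.
Among Szabo, Andersen and Chaudhari, a Privy Counsellor before not a Privy Counsellor: Szabo and Andersen (a Privy Counsellor) before Chaudhari (not a Privy Counsellor).
Among Szabo and Andersen, by date first returned to the chamber (earlier first): Szabo (2008-02-17) before Andersen (2016-06-20).
Order: Nguyen, Ivanova, Halvorsen, Szabo, Andersen, Chaudhari, Eriksen.

Chaudhari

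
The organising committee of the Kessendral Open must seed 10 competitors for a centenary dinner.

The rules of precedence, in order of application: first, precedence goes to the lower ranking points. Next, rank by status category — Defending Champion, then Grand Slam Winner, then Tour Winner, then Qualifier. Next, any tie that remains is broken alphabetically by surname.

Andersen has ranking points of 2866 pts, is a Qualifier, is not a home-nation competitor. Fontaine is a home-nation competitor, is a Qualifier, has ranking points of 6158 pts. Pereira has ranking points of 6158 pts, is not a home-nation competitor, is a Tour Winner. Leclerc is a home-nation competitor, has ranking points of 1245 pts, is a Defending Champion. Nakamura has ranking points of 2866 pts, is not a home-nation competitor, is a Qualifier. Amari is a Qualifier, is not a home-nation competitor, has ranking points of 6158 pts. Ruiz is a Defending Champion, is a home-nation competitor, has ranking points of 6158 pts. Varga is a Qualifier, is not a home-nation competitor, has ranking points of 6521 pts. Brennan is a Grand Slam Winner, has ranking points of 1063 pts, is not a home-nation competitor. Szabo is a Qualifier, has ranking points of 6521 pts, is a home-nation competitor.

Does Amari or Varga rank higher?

By ranking points (lower first): Brennan (1063 pts); then Leclerc (1245 pts); then Andersen and Nakamura (both 2866 pts); then Ruiz, Pereira, Amari and Fontaine (each 6158 pts); then Szabo and Varga (both 6521 pts).
Andersen and Nakamura are each Qualifier, so the next rule applies.
Among Andersen and Nakamura, alphabetically by surname: Andersen before Nakamura.
Among Ruiz, Pereira, Amari and Fontaine, by status category: Ruiz (Defending Champion) before Pereira (Tour Winner) before Amari and Fontaine (Qualifier).
Among Amari and Fontaine, alphabetically by surname: Amari before Fontaine.
Szabo and Varga are each Qualifier, so the next rule applies.
Among Szabo and Varga, alphabetically by surname: Szabo before Varga.
So Amari takes precedence.

Amari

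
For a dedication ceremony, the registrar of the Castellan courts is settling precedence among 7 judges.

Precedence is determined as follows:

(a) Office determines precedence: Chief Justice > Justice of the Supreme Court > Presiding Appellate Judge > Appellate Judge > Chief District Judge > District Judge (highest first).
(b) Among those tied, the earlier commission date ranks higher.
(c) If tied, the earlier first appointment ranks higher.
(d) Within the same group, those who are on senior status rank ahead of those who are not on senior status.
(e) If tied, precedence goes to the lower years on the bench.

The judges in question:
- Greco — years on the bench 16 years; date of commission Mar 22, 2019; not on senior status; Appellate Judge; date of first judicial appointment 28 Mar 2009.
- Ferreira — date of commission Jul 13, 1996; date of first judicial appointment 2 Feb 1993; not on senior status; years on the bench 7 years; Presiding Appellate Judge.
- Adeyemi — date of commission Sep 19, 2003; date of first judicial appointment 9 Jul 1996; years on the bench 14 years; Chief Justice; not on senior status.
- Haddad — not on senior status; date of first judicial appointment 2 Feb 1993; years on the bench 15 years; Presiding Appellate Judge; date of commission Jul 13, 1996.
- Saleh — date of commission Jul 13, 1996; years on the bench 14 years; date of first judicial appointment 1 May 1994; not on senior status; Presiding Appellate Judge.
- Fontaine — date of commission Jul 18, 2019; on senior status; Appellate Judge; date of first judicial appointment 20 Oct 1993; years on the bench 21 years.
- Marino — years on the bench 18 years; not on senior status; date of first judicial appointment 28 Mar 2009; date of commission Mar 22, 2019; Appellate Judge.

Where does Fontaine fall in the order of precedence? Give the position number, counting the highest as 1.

7

By office: Adeyemi (Chief Justice); then Ferreira, Haddad and Saleh (Presiding Appellate Judge); then Greco, Marino and Fontaine (Appellate Judge).
Ferreira, Haddad and Saleh all have date of commission Jul 13, 1996, so the next rule applies.
Among Ferreira, Haddad and Saleh, by date of first judicial appointment (earlier first): Ferreira and Haddad (2 Feb 1993) before Saleh (1 May 1994).
Ferreira and Haddad are each not on senior status, so the next rule applies.
Among Ferreira and Haddad, by years on the bench (lower first): Ferreira (7 years) before Haddad (15 years).
Among Greco, Marino and Fontaine, by date of commission (earlier first): Greco and Marino (Mar 22, 2019) before Fontaine (Jul 18, 2019).
Greco and Marino both have date of first judicial appointment 28 Mar 2009, so the next rule applies.
Greco and Marino are each not on senior status, so the next rule applies.
Among Greco and Marino, by years on the bench (lower first): Greco (16 years) before Marino (18 years).
Order: Adeyemi, Ferreira, Haddad, Saleh, Greco, Marino, Fontaine. So position 7.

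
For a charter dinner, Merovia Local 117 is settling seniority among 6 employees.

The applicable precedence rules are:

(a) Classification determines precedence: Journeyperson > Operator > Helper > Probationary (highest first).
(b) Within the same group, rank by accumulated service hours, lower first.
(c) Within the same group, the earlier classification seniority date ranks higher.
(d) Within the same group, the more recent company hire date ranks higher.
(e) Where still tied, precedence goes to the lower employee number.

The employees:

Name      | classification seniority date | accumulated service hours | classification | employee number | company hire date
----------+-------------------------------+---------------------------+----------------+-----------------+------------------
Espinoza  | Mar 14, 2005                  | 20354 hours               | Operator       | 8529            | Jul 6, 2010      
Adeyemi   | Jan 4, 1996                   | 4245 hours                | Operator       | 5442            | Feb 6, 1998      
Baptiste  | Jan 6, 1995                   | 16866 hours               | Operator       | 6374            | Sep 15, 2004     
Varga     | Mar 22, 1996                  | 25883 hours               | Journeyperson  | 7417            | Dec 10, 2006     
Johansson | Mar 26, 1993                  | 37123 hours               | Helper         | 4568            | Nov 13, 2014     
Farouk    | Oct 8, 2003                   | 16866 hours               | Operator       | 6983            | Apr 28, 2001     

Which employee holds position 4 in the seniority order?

Farouk

By classification: Varga (Journeyperson); then Adeyemi, Baptiste, Farouk and Espinoza (Operator); then Johansson (Helper).
Among Adeyemi, Baptiste, Farouk and Espinoza, by accumulated service hours (lower first): Adeyemi (4245 hours) before Baptiste and Farouk (16866 hours) before Espinoza (20354 hours).
Among Baptiste and Farouk, by classification seniority date (earlier first): Baptiste (Jan 6, 1995) before Farouk (Oct 8, 2003).
Order: Varga, Adeyemi, Baptiste, Farouk, Espinoza, Johansson.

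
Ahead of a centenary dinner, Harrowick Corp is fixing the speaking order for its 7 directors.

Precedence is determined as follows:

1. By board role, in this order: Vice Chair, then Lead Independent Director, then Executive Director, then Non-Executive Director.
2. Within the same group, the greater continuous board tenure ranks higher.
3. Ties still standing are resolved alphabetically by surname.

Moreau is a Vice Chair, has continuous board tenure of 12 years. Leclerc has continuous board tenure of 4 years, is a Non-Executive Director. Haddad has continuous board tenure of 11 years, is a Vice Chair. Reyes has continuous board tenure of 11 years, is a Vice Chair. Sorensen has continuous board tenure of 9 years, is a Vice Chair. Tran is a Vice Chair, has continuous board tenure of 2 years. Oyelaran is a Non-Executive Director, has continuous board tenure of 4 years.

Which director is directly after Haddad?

By board role: Moreau, Haddad, Reyes, Sorensen and Tran (Vice Chair); then Leclerc and Oyelaran (Non-Executive Director).
Among Moreau, Haddad, Reyes, Sorensen and Tran, by continuous board tenure (higher first): Moreau (12 years) before Haddad and Reyes (11 years) before Sorensen (9 years) before Tran (2 years).
Among Haddad and Reyes, alphabetically by surname: Haddad before Reyes.
Leclerc and Oyelaran both have continuous board tenure 4 years, so the next rule applies.
Among Leclerc and Oyelaran, alphabetically by surname: Leclerc before Oyelaran.
Order: Moreau, Haddad, Reyes, Sorensen, Tran, Leclerc, Oyelaran.

Reyes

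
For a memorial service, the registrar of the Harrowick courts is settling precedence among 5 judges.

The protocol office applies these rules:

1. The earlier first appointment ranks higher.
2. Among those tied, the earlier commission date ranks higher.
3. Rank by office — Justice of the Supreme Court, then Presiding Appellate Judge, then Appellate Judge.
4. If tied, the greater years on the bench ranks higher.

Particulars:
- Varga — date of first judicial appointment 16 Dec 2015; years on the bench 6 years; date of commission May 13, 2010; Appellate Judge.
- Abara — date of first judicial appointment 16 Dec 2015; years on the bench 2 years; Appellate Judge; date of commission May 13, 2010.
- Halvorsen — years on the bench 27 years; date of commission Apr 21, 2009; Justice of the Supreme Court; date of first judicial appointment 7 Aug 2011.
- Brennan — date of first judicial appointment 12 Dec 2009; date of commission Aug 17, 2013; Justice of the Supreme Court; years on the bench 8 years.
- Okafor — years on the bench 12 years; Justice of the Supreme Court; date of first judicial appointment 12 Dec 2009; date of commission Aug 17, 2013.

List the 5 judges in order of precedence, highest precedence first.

Okafor, Brennan, Halvorsen, Varga, Abara

By date of first judicial appointment (earlier first): Okafor and Brennan (both 12 Dec 2009); then Halvorsen (7 Aug 2011); then Varga and Abara (both 16 Dec 2015).
Okafor and Brennan both have date of commission Aug 17, 2013, so the next rule applies.
Okafor and Brennan are each Justice of the Supreme Court, so the next rule applies.
Among Okafor and Brennan, by years on the bench (higher first): Okafor (12 years) before Brennan (8 years).
Varga and Abara both have date of commission May 13, 2010, so the next rule applies.
Varga and Abara are each Appellate Judge, so the next rule applies.
Among Varga and Abara, by years on the bench (higher first): Varga (6 years) before Abara (2 years).
Full order: Okafor, Brennan, Halvorsen, Varga, Abara.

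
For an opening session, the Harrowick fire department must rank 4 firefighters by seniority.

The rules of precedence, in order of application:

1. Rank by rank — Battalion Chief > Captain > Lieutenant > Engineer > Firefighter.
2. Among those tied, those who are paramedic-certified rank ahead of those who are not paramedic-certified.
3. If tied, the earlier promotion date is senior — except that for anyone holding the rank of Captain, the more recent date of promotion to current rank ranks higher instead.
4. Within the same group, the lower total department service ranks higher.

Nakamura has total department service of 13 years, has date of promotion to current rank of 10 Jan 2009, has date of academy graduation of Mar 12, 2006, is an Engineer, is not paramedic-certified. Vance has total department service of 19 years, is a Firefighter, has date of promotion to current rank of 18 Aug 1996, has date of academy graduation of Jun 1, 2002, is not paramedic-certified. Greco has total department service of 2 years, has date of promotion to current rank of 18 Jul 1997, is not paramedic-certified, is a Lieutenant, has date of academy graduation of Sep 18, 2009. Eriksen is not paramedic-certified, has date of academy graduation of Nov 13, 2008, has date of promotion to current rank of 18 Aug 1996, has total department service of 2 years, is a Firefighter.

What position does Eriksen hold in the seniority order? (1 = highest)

By rank: Greco (Lieutenant); then Nakamura (Engineer); then Eriksen and Vance (Firefighter).
Eriksen and Vance are each not paramedic-certified, so the next rule applies.
Eriksen and Vance both have date of promotion to current rank 18 Aug 1996, so the next rule applies.
Among Eriksen and Vance, by total department service (lower first): Eriksen (2 years) before Vance (19 years).
Order: Greco, Nakamura, Eriksen, Vance. So position 3.

3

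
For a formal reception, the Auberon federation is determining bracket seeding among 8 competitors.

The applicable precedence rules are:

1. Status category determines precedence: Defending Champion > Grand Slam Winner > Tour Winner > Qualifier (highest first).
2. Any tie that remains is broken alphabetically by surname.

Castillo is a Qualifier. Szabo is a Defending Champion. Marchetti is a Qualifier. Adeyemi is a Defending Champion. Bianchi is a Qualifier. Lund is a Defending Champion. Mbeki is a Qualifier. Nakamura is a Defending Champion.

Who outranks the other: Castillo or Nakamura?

Nakamura

By status category: Adeyemi, Lund, Nakamura and Szabo (Defending Champion); then Bianchi, Castillo, Marchetti and Mbeki (Qualifier).
Among Adeyemi, Lund, Nakamura and Szabo, alphabetically by surname: Adeyemi before Lund before Nakamura before Szabo.
Among Bianchi, Castillo, Marchetti and Mbeki, alphabetically by surname: Bianchi before Castillo before Marchetti before Mbeki.
So Nakamura takes precedence.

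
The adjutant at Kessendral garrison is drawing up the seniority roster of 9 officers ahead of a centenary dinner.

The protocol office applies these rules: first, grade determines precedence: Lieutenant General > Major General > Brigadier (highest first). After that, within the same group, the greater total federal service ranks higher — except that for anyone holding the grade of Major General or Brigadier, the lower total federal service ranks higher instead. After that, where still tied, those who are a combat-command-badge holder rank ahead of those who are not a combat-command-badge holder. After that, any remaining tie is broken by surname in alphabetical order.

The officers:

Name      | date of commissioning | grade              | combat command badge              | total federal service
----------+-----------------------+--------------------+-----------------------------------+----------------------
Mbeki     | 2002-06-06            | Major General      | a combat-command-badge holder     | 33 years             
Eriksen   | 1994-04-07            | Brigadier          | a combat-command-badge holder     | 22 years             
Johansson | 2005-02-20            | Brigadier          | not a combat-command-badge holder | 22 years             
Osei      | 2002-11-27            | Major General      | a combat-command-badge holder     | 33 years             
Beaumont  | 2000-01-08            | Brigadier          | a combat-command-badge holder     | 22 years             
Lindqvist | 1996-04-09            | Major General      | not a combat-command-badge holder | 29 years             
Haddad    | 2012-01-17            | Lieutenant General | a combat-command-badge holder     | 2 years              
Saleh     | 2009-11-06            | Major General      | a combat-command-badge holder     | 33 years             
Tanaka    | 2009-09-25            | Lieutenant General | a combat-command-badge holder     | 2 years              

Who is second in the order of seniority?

By grade: Haddad and Tanaka (Lieutenant General); then Lindqvist, Mbeki, Osei and Saleh (Major General); then Beaumont, Eriksen and Johansson (Brigadier).
Haddad and Tanaka both have total federal service 2 years, so the next rule applies.
Haddad and Tanaka are each a combat-command-badge holder, so the next rule applies.
Among Haddad and Tanaka, alphabetically by surname: Haddad before Tanaka.
Among Lindqvist, Mbeki, Osei and Saleh, by total federal service (lower first) (reversed rule for this group): Lindqvist (29 years) before Mbeki, Osei and Saleh (33 years).
Mbeki, Osei and Saleh are each a combat-command-badge holder, so the next rule applies.
Among Mbeki, Osei and Saleh, alphabetically by surname: Mbeki before Osei before Saleh.
Beaumont, Eriksen and Johansson all have total federal service 22 years, so the next rule applies.
Among Beaumont, Eriksen and Johansson, a combat-command-badge holder before not a combat-command-badge holder: Beaumont and Eriksen (a combat-command-badge holder) before Johansson (not a combat-command-badge holder).
Among Beaumont and Eriksen, alphabetically by surname: Beaumont before Eriksen.
Order: Haddad, Tanaka, Lindqvist, Mbeki, Osei, Saleh, Beaumont, Eriksen, Johansson.

Tanaka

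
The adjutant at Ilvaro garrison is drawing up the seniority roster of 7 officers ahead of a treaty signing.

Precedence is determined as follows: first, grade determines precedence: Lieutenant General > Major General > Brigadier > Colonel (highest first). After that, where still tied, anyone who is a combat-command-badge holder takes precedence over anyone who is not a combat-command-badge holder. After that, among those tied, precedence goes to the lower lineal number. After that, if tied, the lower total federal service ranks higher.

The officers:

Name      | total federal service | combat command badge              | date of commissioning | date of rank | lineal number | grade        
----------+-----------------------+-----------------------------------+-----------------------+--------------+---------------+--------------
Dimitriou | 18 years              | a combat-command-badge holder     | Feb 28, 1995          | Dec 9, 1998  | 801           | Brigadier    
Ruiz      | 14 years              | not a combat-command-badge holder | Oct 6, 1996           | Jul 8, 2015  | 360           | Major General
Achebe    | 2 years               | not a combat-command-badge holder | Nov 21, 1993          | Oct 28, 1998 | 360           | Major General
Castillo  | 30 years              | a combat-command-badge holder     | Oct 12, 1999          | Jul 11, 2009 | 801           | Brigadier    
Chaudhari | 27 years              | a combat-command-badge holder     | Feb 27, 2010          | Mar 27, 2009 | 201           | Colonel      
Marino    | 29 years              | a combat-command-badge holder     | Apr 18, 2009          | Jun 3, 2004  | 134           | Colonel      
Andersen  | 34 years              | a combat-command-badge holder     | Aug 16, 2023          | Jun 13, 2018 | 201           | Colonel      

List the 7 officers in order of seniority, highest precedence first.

By grade: Achebe and Ruiz (Major General); then Dimitriou and Castillo (Brigadier); then Marino, Chaudhari and Andersen (Colonel).
Achebe and Ruiz are each not a combat-command-badge holder, so the next rule applies.
Achebe and Ruiz both have lineal number 360, so the next rule applies.
Among Achebe and Ruiz, by total federal service (lower first): Achebe (2 years) before Ruiz (14 years).
Dimitriou and Castillo are each a combat-command-badge holder, so the next rule applies.
Dimitriou and Castillo both have lineal number 801, so the next rule applies.
Among Dimitriou and Castillo, by total federal service (lower first): Dimitriou (18 years) before Castillo (30 years).
Marino, Chaudhari and Andersen are each a combat-command-badge holder, so the next rule applies.
Among Marino, Chaudhari and Andersen, by lineal number (lower first): Marino (134) before Chaudhari and Andersen (201).
Among Chaudhari and Andersen, by total federal service (lower first): Chaudhari (27 years) before Andersen (34 years).
Full order: Achebe, Ruiz, Dimitriou, Castillo, Marino, Chaudhari, Andersen.

Achebe, Ruiz, Dimitriou, Castillo, Marino, Chaudhari, Andersen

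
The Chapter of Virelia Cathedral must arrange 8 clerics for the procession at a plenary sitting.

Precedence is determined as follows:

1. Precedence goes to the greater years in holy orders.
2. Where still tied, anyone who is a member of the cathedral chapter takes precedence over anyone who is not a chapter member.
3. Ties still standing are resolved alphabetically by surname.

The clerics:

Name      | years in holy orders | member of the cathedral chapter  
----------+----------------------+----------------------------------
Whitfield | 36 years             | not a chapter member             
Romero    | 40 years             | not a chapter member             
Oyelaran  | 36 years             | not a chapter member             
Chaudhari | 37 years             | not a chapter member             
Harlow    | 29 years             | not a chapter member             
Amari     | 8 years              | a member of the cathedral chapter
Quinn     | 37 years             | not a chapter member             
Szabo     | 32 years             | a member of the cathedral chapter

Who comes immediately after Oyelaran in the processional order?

By years in holy orders (higher first): Romero (40 years); then Chaudhari and Quinn (both 37 years); then Oyelaran and Whitfield (both 36 years); then Szabo (32 years); then Harlow (29 years); then Amari (8 years).
Chaudhari and Quinn are each not a chapter member, so the next rule applies.
Among Chaudhari and Quinn, alphabetically by surname: Chaudhari before Quinn.
Oyelaran and Whitfield are each not a chapter member, so the next rule applies.
Among Oyelaran and Whitfield, alphabetically by surname: Oyelaran before Whitfield.
Order: Romero, Chaudhari, Quinn, Oyelaran, Whitfield, Szabo, Harlow, Amari.

Whitfield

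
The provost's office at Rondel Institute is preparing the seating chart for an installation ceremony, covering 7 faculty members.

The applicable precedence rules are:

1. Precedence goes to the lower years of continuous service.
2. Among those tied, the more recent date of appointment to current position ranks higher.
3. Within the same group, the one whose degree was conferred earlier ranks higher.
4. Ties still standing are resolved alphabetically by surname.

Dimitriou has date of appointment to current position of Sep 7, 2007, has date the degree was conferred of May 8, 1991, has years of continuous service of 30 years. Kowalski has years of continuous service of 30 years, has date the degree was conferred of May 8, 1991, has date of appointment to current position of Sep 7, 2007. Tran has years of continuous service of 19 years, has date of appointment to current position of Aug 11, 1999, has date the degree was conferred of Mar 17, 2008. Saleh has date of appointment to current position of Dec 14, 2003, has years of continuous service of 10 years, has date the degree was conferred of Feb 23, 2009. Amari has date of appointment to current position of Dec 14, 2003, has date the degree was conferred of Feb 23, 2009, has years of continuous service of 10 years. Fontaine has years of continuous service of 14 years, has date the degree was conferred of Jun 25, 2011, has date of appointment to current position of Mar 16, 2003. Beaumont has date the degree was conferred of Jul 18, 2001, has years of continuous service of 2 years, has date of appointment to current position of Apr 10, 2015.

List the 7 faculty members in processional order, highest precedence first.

Beaumont, Amari, Saleh, Fontaine, Tran, Dimitriou, Kowalski

By years of continuous service (lower first): Beaumont (2 years); then Amari and Saleh (both 10 years); then Fontaine (14 years); then Tran (19 years); then Dimitriou and Kowalski (both 30 years).
Amari and Saleh both have date of appointment to current position Dec 14, 2003, so the next rule applies.
Amari and Saleh both have date the degree was conferred Feb 23, 2009, so the next rule applies.
Among Amari and Saleh, alphabetically by surname: Amari before Saleh.
Dimitriou and Kowalski both have date of appointment to current position Sep 7, 2007, so the next rule applies.
Dimitriou and Kowalski both have date the degree was conferred May 8, 1991, so the next rule applies.
Among Dimitriou and Kowalski, alphabetically by surname: Dimitriou before Kowalski.
Full order: Beaumont, Amari, Saleh, Fontaine, Tran, Dimitriou, Kowalski.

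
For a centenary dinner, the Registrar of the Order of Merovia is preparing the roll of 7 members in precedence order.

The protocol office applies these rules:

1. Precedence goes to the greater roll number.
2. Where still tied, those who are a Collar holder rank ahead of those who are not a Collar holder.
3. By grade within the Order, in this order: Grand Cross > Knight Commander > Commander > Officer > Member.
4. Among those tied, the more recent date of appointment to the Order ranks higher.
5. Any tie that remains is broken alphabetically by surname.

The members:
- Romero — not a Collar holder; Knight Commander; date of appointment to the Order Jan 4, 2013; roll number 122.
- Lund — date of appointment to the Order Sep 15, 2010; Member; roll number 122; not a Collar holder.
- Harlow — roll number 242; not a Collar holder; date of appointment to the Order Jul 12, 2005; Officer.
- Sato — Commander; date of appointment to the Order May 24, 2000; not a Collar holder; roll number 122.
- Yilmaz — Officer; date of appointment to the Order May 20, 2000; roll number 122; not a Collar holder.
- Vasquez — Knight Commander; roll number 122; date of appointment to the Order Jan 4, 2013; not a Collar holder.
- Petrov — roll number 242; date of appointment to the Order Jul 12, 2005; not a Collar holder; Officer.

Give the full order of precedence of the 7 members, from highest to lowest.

By roll number (higher first): Harlow and Petrov (both 242); then Romero, Vasquez, Sato, Yilmaz and Lund (each 122).
Harlow and Petrov are each not a Collar holder, so the next rule applies.
Harlow and Petrov are each Officer, so the next rule applies.
Harlow and Petrov both have date of appointment to the Order Jul 12, 2005, so the next rule applies.
Among Harlow and Petrov, alphabetically by surname: Harlow before Petrov.
Romero, Vasquez, Sato, Yilmaz and Lund are each not a Collar holder, so the next rule applies.
Among Romero, Vasquez, Sato, Yilmaz and Lund, by grade within the Order: Romero and Vasquez (Knight Commander) before Sato (Commander) before Yilmaz (Officer) before Lund (Member).
Romero and Vasquez both have date of appointment to the Order Jan 4, 2013, so the next rule applies.
Among Romero and Vasquez, alphabetically by surname: Romero before Vasquez.
Full order: Harlow, Petrov, Romero, Vasquez, Sato, Yilmaz, Lund.

Harlow, Petrov, Romero, Vasquez, Sato, Yilmaz, Lund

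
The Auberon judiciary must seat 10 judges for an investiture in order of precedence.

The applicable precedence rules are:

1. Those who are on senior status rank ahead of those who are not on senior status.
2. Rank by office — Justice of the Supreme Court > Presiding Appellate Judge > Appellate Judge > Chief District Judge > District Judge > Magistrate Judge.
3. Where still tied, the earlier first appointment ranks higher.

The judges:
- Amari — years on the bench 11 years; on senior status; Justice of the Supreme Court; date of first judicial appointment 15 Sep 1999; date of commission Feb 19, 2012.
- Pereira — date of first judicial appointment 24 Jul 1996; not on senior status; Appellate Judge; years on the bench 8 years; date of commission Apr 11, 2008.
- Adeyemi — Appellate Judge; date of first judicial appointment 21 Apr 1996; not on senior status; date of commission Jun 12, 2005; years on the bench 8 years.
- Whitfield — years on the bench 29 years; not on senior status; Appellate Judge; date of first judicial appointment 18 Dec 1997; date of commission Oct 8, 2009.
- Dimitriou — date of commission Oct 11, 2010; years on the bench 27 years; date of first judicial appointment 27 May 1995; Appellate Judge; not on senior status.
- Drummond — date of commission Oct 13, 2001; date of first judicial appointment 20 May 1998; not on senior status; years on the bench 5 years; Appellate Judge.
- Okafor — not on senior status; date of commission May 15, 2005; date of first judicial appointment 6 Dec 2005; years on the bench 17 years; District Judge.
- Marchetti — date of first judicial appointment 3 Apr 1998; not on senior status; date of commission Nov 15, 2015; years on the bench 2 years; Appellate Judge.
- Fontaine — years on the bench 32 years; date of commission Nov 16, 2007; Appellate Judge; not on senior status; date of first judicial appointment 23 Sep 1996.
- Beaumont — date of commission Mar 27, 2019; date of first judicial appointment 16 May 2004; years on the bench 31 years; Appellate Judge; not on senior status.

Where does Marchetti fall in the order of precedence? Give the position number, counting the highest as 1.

By the first rule: Amari (on senior status); then Dimitriou, Adeyemi, Pereira, Fontaine, Whitfield, Marchetti, Drummond, Beaumont and Okafor (each not on senior status).
Among Dimitriou, Adeyemi, Pereira, Fontaine, Whitfield, Marchetti, Drummond, Beaumont and Okafor, by office: Dimitriou, Adeyemi, Pereira, Fontaine, Whitfield, Marchetti, Drummond and Beaumont (Appellate Judge) before Okafor (District Judge).
Among Dimitriou, Adeyemi, Pereira, Fontaine, Whitfield, Marchetti, Drummond and Beaumont, by date of first judicial appointment (earlier first): Dimitriou (27 May 1995) before Adeyemi (21 Apr 1996) before Pereira (24 Jul 1996) before Fontaine (23 Sep 1996) before Whitfield (18 Dec 1997) before Marchetti (3 Apr 1998) before Drummond (20 May 1998) before Beaumont (16 May 2004).
Order: Amari, Dimitriou, Adeyemi, Pereira, Fontaine, Whitfield, Marchetti, Drummond, Beaumont, Okafor. So position 7.

7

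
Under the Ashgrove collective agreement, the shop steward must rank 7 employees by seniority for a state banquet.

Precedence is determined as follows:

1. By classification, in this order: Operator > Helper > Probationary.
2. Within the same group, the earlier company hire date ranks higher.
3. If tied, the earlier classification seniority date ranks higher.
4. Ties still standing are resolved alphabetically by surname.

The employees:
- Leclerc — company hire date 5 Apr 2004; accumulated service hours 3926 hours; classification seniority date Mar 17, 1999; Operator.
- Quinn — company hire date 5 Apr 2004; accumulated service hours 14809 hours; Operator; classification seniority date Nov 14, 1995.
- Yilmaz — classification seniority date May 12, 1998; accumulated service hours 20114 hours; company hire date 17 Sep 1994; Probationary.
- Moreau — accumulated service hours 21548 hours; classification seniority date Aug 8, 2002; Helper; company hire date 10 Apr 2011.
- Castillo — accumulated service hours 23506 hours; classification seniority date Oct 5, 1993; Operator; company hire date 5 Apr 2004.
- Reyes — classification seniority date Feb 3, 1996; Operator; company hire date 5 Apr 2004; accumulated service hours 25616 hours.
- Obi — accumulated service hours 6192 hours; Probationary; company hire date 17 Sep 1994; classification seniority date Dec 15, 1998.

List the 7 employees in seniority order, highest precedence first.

Castillo, Quinn, Reyes, Leclerc, Moreau, Yilmaz, Obi

By classification: Castillo, Quinn, Reyes and Leclerc (Operator); then Moreau (Helper); then Yilmaz and Obi (Probationary).
Castillo, Quinn, Reyes and Leclerc all have company hire date 5 Apr 2004, so the next rule applies.
Among Castillo, Quinn, Reyes and Leclerc, by classification seniority date (earlier first): Castillo (Oct 5, 1993) before Quinn (Nov 14, 1995) before Reyes (Feb 3, 1996) before Leclerc (Mar 17, 1999).
Yilmaz and Obi both have company hire date 17 Sep 1994, so the next rule applies.
Among Yilmaz and Obi, by classification seniority date (earlier first): Yilmaz (May 12, 1998) before Obi (Dec 15, 1998).
Full order: Castillo, Quinn, Reyes, Leclerc, Moreau, Yilmaz, Obi.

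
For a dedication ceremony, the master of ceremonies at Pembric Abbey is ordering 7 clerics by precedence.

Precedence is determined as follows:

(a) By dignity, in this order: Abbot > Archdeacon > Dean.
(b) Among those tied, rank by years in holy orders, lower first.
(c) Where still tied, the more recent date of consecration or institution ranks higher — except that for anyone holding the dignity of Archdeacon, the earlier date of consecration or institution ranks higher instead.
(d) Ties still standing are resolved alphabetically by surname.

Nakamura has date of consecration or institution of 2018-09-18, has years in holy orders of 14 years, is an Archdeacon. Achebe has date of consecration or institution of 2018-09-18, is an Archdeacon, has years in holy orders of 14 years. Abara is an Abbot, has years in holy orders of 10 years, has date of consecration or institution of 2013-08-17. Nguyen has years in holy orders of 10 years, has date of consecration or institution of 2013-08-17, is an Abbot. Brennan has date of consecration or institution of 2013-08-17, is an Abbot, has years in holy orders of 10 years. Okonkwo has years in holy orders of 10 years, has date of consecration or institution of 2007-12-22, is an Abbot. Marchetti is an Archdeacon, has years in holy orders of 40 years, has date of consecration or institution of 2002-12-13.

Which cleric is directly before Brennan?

Abara

By dignity: Abara, Brennan, Nguyen and Okonkwo (Abbot); then Achebe, Nakamura and Marchetti (Archdeacon).
Abara, Brennan, Nguyen and Okonkwo all have years in holy orders 10 years, so the next rule applies.
Among Abara, Brennan, Nguyen and Okonkwo, by date of consecration or institution (later first): Abara, Brennan and Nguyen (2013-08-17) before Okonkwo (2007-12-22).
Among Abara, Brennan and Nguyen, alphabetically by surname: Abara before Brennan before Nguyen.
Among Achebe, Nakamura and Marchetti, by years in holy orders (lower first): Achebe and Nakamura (14 years) before Marchetti (40 years).
Achebe and Nakamura both have date of consecration or institution 2018-09-18, so the next rule applies.
Among Achebe and Nakamura, alphabetically by surname: Achebe before Nakamura.
Order: Abara, Brennan, Nguyen, Okonkwo, Achebe, Nakamura, Marchetti.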